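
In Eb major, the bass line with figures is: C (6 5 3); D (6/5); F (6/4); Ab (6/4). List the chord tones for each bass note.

C, Eb, G, Ab | D, F, Ab, Bb | F, Bb, D | Ab, D, F

C (6/5/3): C, Eb, G, Ab.
D (6/5/3): D, F, Ab, Bb.
F (6/4): F, Bb, D.
Ab (6/4): Ab, D, F.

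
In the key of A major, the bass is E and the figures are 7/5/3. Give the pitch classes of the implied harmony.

E, G#, B, D

A third above E in this key is G#.
A fifth above E in this key is B.
A seventh above E in this key is D.
Together with the bass E, this spells E dominant seventh in root position.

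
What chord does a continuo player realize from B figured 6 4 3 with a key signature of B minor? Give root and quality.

E minor seventh

The figures 6 4 3 indicate a seventh chord in second inversion.
In second inversion the root lies a fourth above the bass: a fourth above B in B minor is E.
The chord tones are B, D, E, G, giving E minor seventh.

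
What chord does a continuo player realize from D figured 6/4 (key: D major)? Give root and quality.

G major

The figures 6/4 indicate a triad in second inversion.
In second inversion the root lies a fourth above the bass: a fourth above D in D major is G.
The chord tones are D, G, B, giving G major.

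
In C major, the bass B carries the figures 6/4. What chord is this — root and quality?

E minor

The figures 6/4 indicate a triad in second inversion.
In second inversion the root lies a fourth above the bass: a fourth above B in C major is E.
The chord tones are B, E, G, giving E minor.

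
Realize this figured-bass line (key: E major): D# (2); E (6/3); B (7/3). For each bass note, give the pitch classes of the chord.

D# (6/4/2): D#, E, G#, B.
E (6/3): E, G#, C#.
B (7/5/3): B, D#, F#, A.

D#, E, G#, B | E, G#, C# | B, D#, F#, A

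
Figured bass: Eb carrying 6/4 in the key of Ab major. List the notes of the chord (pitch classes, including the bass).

A fourth above Eb in this key is Ab.
A sixth above Eb in this key is C.
Together with the bass Eb, this spells Ab major in second inversion.

Eb, Ab, C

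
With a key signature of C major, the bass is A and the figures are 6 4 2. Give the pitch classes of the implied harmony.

A, B, D, F

A second above A in this key is B.
A fourth above A in this key is D.
A sixth above A in this key is F.
Together with the bass A, this spells B half-diminished seventh in third inversion.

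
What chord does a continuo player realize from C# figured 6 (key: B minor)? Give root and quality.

The figures 6 indicate a triad in first inversion.
In first inversion the root lies a sixth above the bass: a sixth above C# in B minor is A.
The chord tones are C#, E, A, giving A major.

A major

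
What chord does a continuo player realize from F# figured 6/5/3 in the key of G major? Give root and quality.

The figures 6/5/3 indicate a seventh chord in first inversion.
In first inversion the root lies a sixth above the bass: a sixth above F# in G major is D.
The chord tones are F#, A, C, D, giving D dominant seventh.

D dominant seventh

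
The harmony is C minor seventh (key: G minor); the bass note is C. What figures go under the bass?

C is the root of C minor seventh, so the chord is in root position.
A seventh chord in root position is figured 7/5/3, conventionally abbreviated 7.

7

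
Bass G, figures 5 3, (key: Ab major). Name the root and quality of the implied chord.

G diminished

The figures 5 3 indicate a triad in root position.
In root position the bass is the root, so the root is G.
The chord tones are G, Bb, Db, giving G diminished.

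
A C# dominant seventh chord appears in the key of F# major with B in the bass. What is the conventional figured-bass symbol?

4/2

B is the seventh of C# dominant seventh, so the chord is in third inversion.
A seventh chord in third inversion is figured 6/4/2, conventionally abbreviated 4/2.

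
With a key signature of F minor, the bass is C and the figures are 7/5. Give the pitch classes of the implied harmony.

The written figures 7/5 are shorthand for 7/5/3: the 3 is implied.
A third above C in this key is Eb.
A fifth above C in this key is G.
A seventh above C in this key is Bb.
Together with the bass C, this spells C minor seventh in root position.

C, Eb, G, Bb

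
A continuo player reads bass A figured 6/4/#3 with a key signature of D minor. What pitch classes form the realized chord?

A third above A in this key is C, raised to C# by the sharp.
A fourth above A in this key is D.
A sixth above A in this key is F.
Together with the bass A, this spells D minor-major seventh in second inversion.

A, C#, D, F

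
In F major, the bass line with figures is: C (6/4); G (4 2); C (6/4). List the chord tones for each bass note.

C (6/4): C, F, A.
G (6/4/2): G, A, C, E.
C (6/4): C, F, A.

C, F, A | G, A, C, E | C, F, A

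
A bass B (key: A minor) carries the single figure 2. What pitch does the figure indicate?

Counting 1 letter step above B lands on C; in A minor, that letter is C.

C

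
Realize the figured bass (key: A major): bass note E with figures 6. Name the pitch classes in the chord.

E, G#, C#

The written figures 6 are shorthand for 6/3: the 3 is implied.
A third above E in this key is G#.
A sixth above E in this key is C#.
Together with the bass E, this spells C# minor in first inversion.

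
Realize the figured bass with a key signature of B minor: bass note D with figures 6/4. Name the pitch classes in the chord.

D, G, B

A fourth above D in this key is G.
A sixth above D in this key is B.
Together with the bass D, this spells G major in second inversion.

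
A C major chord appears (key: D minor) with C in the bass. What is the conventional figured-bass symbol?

C is the root of C major, so the chord is in root position.
A triad in root position is figured 5/3, conventionally abbreviated (no figures — root-position triad).

no figures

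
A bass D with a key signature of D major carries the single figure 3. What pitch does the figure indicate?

Counting 2 letter steps above D lands on F; in D major, that letter is F#.

F#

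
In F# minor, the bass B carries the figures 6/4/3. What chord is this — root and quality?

The figures 6/4/3 indicate a seventh chord in second inversion.
In second inversion the root lies a fourth above the bass: a fourth above B in F# minor is E.
The chord tones are B, D, E, G#, giving E dominant seventh.

E dominant seventh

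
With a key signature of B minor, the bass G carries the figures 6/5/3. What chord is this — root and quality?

The figures 6/5/3 indicate a seventh chord in first inversion.
In first inversion the root lies a sixth above the bass: a sixth above G in B minor is E.
The chord tones are G, B, D, E, giving E minor seventh.

E minor seventh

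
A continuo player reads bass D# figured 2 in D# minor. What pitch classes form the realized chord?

The written figures 2 are shorthand for 6/4/2: the 6/4 are implied.
A second above D# in this key is E#.
A fourth above D# in this key is G#.
A sixth above D# in this key is B.
Together with the bass D#, this spells E# half-diminished seventh in third inversion.

D#, E#, G#, B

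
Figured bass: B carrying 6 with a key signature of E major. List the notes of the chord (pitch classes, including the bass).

B, D#, G#

The written figures 6 are shorthand for 6/3: the 3 is implied.
A third above B in this key is D#.
A sixth above B in this key is G#.
Together with the bass B, this spells G# minor in first inversion.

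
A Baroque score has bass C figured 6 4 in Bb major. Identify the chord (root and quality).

F major

The figures 6 4 indicate a triad in second inversion.
In second inversion the root lies a fourth above the bass: a fourth above C in Bb major is F.
The chord tones are C, F, A, giving F major.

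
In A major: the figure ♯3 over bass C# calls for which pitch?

Counting 2 letter steps above C# lands on E; in A major, that letter is E.
The #3 figure raises it a semitone, giving E#.

E#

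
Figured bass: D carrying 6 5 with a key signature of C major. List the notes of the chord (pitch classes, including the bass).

D, F, A, B

The written figures 6 5 are shorthand for 6/5/3: the 3 is implied.
A third above D in this key is F.
A fifth above D in this key is A.
A sixth above D in this key is B.
Together with the bass D, this spells B half-diminished seventh in first inversion.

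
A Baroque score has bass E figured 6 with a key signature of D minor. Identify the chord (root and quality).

C major

The figures 6 indicate a triad in first inversion.
In first inversion the root lies a sixth above the bass: a sixth above E in D minor is C.
The chord tones are E, G, C, giving C major.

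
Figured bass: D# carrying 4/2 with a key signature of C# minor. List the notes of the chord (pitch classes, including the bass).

The written figures 4/2 are shorthand for 6/4/2: the 6 is implied.
A second above D# in this key is E.
A fourth above D# in this key is G#.
A sixth above D# in this key is B.
Together with the bass D#, this spells E major seventh in third inversion.

D#, E, G#, B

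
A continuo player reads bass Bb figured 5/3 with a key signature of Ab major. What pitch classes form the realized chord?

A third above Bb in this key is Db.
A fifth above Bb in this key is F.
Together with the bass Bb, this spells Bb minor in root position.

Bb, Db, F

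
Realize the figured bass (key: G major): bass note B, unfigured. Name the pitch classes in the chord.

An unfigured bass implies 5/3.
A third above B in this key is D.
A fifth above B in this key is F#.
Together with the bass B, this spells B minor in root position.

B, D, F#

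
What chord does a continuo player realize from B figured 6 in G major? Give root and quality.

The figures 6 indicate a triad in first inversion.
In first inversion the root lies a sixth above the bass: a sixth above B in G major is G.
The chord tones are B, D, G, giving G major.

G major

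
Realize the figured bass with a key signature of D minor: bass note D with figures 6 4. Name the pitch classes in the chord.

D, G, Bb

A fourth above D in this key is G.
A sixth above D in this key is Bb.
Together with the bass D, this spells G minor in second inversion.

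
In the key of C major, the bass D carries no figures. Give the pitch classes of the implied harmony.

D, F, A

An unfigured bass implies 5/3.
A third above D in this key is F.
A fifth above D in this key is A.
Together with the bass D, this spells D minor in root position.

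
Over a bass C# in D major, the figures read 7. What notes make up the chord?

The written figures 7 are shorthand for 7/5/3: the 5/3 are implied.
A third above C# in this key is E.
A fifth above C# in this key is G.
A seventh above C# in this key is B.
Together with the bass C#, this spells C# half-diminished seventh in root position.

C#, E, G, B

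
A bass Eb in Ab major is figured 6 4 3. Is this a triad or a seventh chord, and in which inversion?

Intervals of 6/4/3 above the bass form a seventh chord; the bass is the fifth, so this is second inversion.

seventh chord, second inversion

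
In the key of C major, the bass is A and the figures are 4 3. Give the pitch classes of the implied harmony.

The written figures 4 3 are shorthand for 6/4/3: the 6 is implied.
A third above A in this key is C.
A fourth above A in this key is D.
A sixth above A in this key is F.
Together with the bass A, this spells D minor seventh in second inversion.

A, C, D, F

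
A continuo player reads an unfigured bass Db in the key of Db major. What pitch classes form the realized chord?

Db, F, Ab

An unfigured bass implies 5/3.
A third above Db in this key is F.
A fifth above Db in this key is Ab.
Together with the bass Db, this spells Db major in root position.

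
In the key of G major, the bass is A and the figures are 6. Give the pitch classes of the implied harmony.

A, C, F#

The written figures 6 are shorthand for 6/3: the 3 is implied.
A third above A in this key is C.
A sixth above A in this key is F#.
Together with the bass A, this spells F# diminished in first inversion.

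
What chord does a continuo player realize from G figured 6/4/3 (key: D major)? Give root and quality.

C# half-diminished seventh

The figures 6/4/3 indicate a seventh chord in second inversion.
In second inversion the root lies a fourth above the bass: a fourth above G in D major is C#.
The chord tones are G, B, C#, E, giving C# half-diminished seventh.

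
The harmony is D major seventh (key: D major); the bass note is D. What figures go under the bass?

7

D is the root of D major seventh, so the chord is in root position.
A seventh chord in root position is figured 7/5/3, conventionally abbreviated 7.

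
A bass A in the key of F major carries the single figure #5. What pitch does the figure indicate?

E#

Counting 4 letter steps above A lands on E; in F major, that letter is E.
The #5 figure raises it a semitone, giving E#.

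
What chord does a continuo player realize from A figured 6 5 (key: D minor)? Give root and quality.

F major seventh

The figures 6 5 indicate a seventh chord in first inversion.
In first inversion the root lies a sixth above the bass: a sixth above A in D minor is F.
The chord tones are A, C, E, F, giving F major seventh.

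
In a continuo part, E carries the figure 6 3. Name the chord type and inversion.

Intervals of 6/3 above the bass form a triad; the bass is the third, so this is first inversion.

triad, first inversion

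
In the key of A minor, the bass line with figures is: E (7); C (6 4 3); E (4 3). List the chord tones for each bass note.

E, G, B, D | C, E, F, A | E, G, A, C

E (7/5/3): E, G, B, D.
C (6/4/3): C, E, F, A.
E (6/4/3): E, G, A, C.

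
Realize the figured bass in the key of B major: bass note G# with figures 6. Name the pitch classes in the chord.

G#, B, E

The written figures 6 are shorthand for 6/3: the 3 is implied.
A third above G# in this key is B.
A sixth above G# in this key is E.
Together with the bass G#, this spells E major in first inversion.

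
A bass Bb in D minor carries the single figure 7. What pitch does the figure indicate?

Counting 6 letter steps above Bb lands on A; in D minor, that letter is A.

A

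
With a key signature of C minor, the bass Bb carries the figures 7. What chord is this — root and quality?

Bb dominant seventh

The figures 7 indicate a seventh chord in root position.
In root position the bass is the root, so the root is Bb.
The chord tones are Bb, D, F, Ab, giving Bb dominant seventh.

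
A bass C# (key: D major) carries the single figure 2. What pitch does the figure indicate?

Counting 1 letter step above C# lands on D; in D major, that letter is D.

D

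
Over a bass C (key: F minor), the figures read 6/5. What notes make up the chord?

C, Eb, G, Ab

The written figures 6/5 are shorthand for 6/5/3: the 3 is implied.
A third above C in this key is Eb.
A fifth above C in this key is G.
A sixth above C in this key is Ab.
Together with the bass C, this spells Ab major seventh in first inversion.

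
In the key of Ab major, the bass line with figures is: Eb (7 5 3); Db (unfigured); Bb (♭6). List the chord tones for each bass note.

Eb, G, Bb, Db | Db, F, Ab | Bb, Db, Gb

Eb (7/5/3): Eb, G, Bb, Db.
Db (5/3): Db, F, Ab.
Bb (b6/3): Bb, Db, Gb.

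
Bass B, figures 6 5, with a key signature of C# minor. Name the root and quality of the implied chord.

The figures 6 5 indicate a seventh chord in first inversion.
In first inversion the root lies a sixth above the bass: a sixth above B in C# minor is G#.
The chord tones are B, D#, F#, G#, giving G# minor seventh.

G# minor seventh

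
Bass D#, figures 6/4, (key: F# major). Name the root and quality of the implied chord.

G# minor

The figures 6/4 indicate a triad in second inversion.
In second inversion the root lies a fourth above the bass: a fourth above D# in F# major is G#.
The chord tones are D#, G#, B, giving G# minor.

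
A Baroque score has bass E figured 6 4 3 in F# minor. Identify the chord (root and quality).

The figures 6 4 3 indicate a seventh chord in second inversion.
In second inversion the root lies a fourth above the bass: a fourth above E in F# minor is A.
The chord tones are E, G#, A, C#, giving A major seventh.

A major seventh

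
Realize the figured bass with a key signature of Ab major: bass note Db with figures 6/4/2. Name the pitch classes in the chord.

A second above Db in this key is Eb.
A fourth above Db in this key is G.
A sixth above Db in this key is Bb.
Together with the bass Db, this spells Eb dominant seventh in third inversion.

Db, Eb, G, Bb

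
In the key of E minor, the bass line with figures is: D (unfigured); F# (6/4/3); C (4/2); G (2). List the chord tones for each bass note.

D, F#, A | F#, A, B, D | C, D, F#, A | G, A, C, E

D (5/3): D, F#, A.
F# (6/4/3): F#, A, B, D.
C (6/4/2): C, D, F#, A.
G (6/4/2): G, A, C, E.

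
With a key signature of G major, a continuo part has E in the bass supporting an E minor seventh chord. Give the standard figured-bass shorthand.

E is the root of E minor seventh, so the chord is in root position.
A seventh chord in root position is figured 7/5/3, conventionally abbreviated 7.

7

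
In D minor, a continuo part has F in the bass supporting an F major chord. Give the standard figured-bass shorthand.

F is the root of F major, so the chord is in root position.
A triad in root position is figured 5/3, conventionally abbreviated (no figures — root-position triad).

no figures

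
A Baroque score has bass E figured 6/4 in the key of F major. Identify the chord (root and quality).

The figures 6/4 indicate a triad in second inversion.
In second inversion the root lies a fourth above the bass: a fourth above E in F major is A.
The chord tones are E, A, C, giving A minor.

A minor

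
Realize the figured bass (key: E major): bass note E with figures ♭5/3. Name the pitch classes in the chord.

A third above E in this key is G#.
A fifth above E in this key is B, lowered to Bb by the flat.

E, G#, Bb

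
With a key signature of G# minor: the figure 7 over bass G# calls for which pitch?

Counting 6 letter steps above G# lands on F; in G# minor, that letter is F#.

F#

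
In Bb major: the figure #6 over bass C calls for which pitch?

A#

Counting 5 letter steps above C lands on A; in Bb major, that letter is A.
The #6 figure raises it a semitone, giving A#.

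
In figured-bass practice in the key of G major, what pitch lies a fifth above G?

D

Counting 4 letter steps above G lands on D; in G major, that letter is D.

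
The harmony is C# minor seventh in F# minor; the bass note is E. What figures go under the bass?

6/5

E is the third of C# minor seventh, so the chord is in first inversion.
A seventh chord in first inversion is figured 6/5/3, conventionally abbreviated 6/5.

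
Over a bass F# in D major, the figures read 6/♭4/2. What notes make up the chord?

A second above F# in this key is G.
A fourth above F# in this key is B, lowered to Bb by the flat.
A sixth above F# in this key is D.
Together with the bass F#, this spells G minor-major seventh in third inversion.

F#, G, Bb, D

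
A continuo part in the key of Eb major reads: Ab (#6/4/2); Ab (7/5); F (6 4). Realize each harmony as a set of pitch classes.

Ab (#6/4/2): Ab, Bb, D, F#.
Ab (7/5/3): Ab, C, Eb, G.
F (6/4): F, Bb, D.

Ab, Bb, D, F# | Ab, C, Eb, G | F, Bb, D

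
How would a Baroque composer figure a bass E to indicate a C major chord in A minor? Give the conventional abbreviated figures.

E is the third of C major, so the chord is in first inversion.
A triad in first inversion is figured 6/3, conventionally abbreviated 6.

6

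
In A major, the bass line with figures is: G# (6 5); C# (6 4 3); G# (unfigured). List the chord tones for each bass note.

G# (6/5/3): G#, B, D, E.
C# (6/4/3): C#, E, F#, A.
G# (5/3): G#, B, D.

G#, B, D, E | C#, E, F#, A | G#, B, D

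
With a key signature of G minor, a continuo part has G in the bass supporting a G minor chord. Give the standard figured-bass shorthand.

no figures

G is the root of G minor, so the chord is in root position.
A triad in root position is figured 5/3, conventionally abbreviated (no figures — root-position triad).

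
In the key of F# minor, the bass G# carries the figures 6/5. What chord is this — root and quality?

The figures 6/5 indicate a seventh chord in first inversion.
In first inversion the root lies a sixth above the bass: a sixth above G# in F# minor is E.
The chord tones are G#, B, D, E, giving E dominant seventh.

E dominant seventh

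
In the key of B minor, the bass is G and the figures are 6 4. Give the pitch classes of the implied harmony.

G, C#, E

A fourth above G in this key is C#.
A sixth above G in this key is E.
Together with the bass G, this spells C# diminished in second inversion.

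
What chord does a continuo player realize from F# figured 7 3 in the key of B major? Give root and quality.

F# dominant seventh

The figures 7 3 indicate a seventh chord in root position.
In root position the bass is the root, so the root is F#.
The chord tones are F#, A#, C#, E, giving F# dominant seventh.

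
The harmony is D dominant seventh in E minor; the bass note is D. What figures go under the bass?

D is the root of D dominant seventh, so the chord is in root position.
A seventh chord in root position is figured 7/5/3, conventionally abbreviated 7.

7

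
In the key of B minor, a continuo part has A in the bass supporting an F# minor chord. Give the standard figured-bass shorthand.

6

A is the third of F# minor, so the chord is in first inversion.
A triad in first inversion is figured 6/3, conventionally abbreviated 6.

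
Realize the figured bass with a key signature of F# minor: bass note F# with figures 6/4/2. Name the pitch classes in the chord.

F#, G#, B, D

A second above F# in this key is G#.
A fourth above F# in this key is B.
A sixth above F# in this key is D.
Together with the bass F#, this spells G# half-diminished seventh in third inversion.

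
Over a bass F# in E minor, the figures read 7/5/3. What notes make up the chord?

A third above F# in this key is A.
A fifth above F# in this key is C.
A seventh above F# in this key is E.
Together with the bass F#, this spells F# half-diminished seventh in root position.

F#, A, C, E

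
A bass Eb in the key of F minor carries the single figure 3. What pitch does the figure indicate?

G

Counting 2 letter steps above Eb lands on G; in F minor, that letter is G.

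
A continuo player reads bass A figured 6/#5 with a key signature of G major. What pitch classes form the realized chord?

A, C, E#, F#

The written figures 6/#5 are shorthand for 6/5/3: the 3 is implied.
A third above A in this key is C.
A fifth above A in this key is E, raised to E# by the sharp.
A sixth above A in this key is F#.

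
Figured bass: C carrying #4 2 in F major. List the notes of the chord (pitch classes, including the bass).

The written figures #4 2 are shorthand for 6/4/2: the 6 is implied.
A second above C in this key is D.
A fourth above C in this key is F, raised to F# by the sharp.
A sixth above C in this key is A.
Together with the bass C, this spells D dominant seventh in third inversion.

C, D, F#, A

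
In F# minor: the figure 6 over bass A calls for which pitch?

Counting 5 letter steps above A lands on F; in F# minor, that letter is F#.

F#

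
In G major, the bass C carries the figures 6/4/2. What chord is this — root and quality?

D dominant seventh

The figures 6/4/2 indicate a seventh chord in third inversion.
In third inversion the root lies a second above the bass: a second above C in G major is D.
The chord tones are C, D, F#, A, giving D dominant seventh.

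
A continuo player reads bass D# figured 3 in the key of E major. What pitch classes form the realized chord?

D#, F#, A

The written figures 3 are shorthand for 5/3: the 5 is implied.
A third above D# in this key is F#.
A fifth above D# in this key is A.
Together with the bass D#, this spells D# diminished in root position.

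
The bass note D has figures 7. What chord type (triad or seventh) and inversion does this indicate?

seventh chord, root position

7 is shorthand for 7/5/3.
Intervals of 7/5/3 above the bass form a seventh chord; the bass is the root, so this is root position.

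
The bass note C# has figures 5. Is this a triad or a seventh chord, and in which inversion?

triad, root position

5 is shorthand for 5/3.
Intervals of 5/3 above the bass form a triad; the bass is the root, so this is root position.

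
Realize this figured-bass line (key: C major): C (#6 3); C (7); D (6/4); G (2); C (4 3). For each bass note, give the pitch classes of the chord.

C, E, A# | C, E, G, B | D, G, B | G, A, C, E | C, E, F, A

C (#6/3): C, E, A#.
C (7/5/3): C, E, G, B.
D (6/4): D, G, B.
G (6/4/2): G, A, C, E.
C (6/4/3): C, E, F, A.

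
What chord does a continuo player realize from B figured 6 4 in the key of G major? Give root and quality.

E minor

The figures 6 4 indicate a triad in second inversion.
In second inversion the root lies a fourth above the bass: a fourth above B in G major is E.
The chord tones are B, E, G, giving E minor.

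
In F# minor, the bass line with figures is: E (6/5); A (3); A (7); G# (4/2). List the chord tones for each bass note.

E (6/5/3): E, G#, B, C#.
A (5/3): A, C#, E.
A (7/5/3): A, C#, E, G#.
G# (6/4/2): G#, A, C#, E.

E, G#, B, C# | A, C#, E | A, C#, E, G# | G#, A, C#, E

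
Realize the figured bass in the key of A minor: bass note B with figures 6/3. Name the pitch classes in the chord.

B, D, G

A third above B in this key is D.
A sixth above B in this key is G.
Together with the bass B, this spells G major in first inversion.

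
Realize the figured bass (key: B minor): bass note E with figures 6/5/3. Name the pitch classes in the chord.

E, G, B, C#

A third above E in this key is G.
A fifth above E in this key is B.
A sixth above E in this key is C#.
Together with the bass E, this spells C# half-diminished seventh in first inversion.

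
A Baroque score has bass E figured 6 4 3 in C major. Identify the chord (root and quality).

A minor seventh

The figures 6 4 3 indicate a seventh chord in second inversion.
In second inversion the root lies a fourth above the bass: a fourth above E in C major is A.
The chord tones are E, G, A, C, giving A minor seventh.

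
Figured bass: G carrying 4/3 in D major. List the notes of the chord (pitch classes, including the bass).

The written figures 4/3 are shorthand for 6/4/3: the 6 is implied.
A third above G in this key is B.
A fourth above G in this key is C#.
A sixth above G in this key is E.
Together with the bass G, this spells C# half-diminished seventh in second inversion.

G, B, C#, E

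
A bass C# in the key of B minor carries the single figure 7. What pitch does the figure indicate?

Counting 6 letter steps above C# lands on B; in B minor, that letter is B.

B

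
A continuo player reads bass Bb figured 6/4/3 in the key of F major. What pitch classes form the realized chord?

Bb, D, E, G

A third above Bb in this key is D.
A fourth above Bb in this key is E.
A sixth above Bb in this key is G.
Together with the bass Bb, this spells E half-diminished seventh in second inversion.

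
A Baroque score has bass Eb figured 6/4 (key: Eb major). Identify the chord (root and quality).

The figures 6/4 indicate a triad in second inversion.
In second inversion the root lies a fourth above the bass: a fourth above Eb in Eb major is Ab.
The chord tones are Eb, Ab, C, giving Ab major.

Ab major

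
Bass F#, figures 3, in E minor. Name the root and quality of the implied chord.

F# diminished

The figures 3 indicate a triad in root position.
In root position the bass is the root, so the root is F#.
The chord tones are F#, A, C, giving F# diminished.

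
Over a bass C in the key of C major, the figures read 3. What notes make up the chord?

The written figures 3 are shorthand for 5/3: the 5 is implied.
A third above C in this key is E.
A fifth above C in this key is G.
Together with the bass C, this spells C major in root position.

C, E, G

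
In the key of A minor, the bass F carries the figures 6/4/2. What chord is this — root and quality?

The figures 6/4/2 indicate a seventh chord in third inversion.
In third inversion the root lies a second above the bass: a second above F in A minor is G.
The chord tones are F, G, B, D, giving G dominant seventh.

G dominant seventh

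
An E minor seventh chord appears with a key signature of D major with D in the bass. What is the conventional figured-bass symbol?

D is the seventh of E minor seventh, so the chord is in third inversion.
A seventh chord in third inversion is figured 6/4/2, conventionally abbreviated 4/2.

4/2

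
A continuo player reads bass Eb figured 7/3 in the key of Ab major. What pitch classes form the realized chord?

Eb, G, Bb, Db

The written figures 7/3 are shorthand for 7/5/3: the 5 is implied.
A third above Eb in this key is G.
A fifth above Eb in this key is Bb.
A seventh above Eb in this key is Db.
Together with the bass Eb, this spells Eb dominant seventh in root position.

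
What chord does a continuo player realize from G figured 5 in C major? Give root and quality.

G major

The figures 5 indicate a triad in root position.
In root position the bass is the root, so the root is G.
The chord tones are G, B, D, giving G major.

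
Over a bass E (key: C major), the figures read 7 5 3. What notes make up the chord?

A third above E in this key is G.
A fifth above E in this key is B.
A seventh above E in this key is D.
Together with the bass E, this spells E minor seventh in root position.

E, G, B, D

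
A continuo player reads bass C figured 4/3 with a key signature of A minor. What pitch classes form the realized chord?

C, E, F, A

The written figures 4/3 are shorthand for 6/4/3: the 6 is implied.
A third above C in this key is E.
A fourth above C in this key is F.
A sixth above C in this key is A.
Together with the bass C, this spells F major seventh in second inversion.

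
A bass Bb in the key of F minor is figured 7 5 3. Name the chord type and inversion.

seventh chord, root position

Intervals of 7/5/3 above the bass form a seventh chord; the bass is the root, so this is root position.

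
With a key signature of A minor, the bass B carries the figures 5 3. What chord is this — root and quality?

B diminished

The figures 5 3 indicate a triad in root position.
In root position the bass is the root, so the root is B.
The chord tones are B, D, F, giving B diminished.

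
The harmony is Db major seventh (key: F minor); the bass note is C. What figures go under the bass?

4/2

C is the seventh of Db major seventh, so the chord is in third inversion.
A seventh chord in third inversion is figured 6/4/2, conventionally abbreviated 4/2.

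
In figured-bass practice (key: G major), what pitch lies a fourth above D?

Counting 3 letter steps above D lands on G; in G major, that letter is G.

G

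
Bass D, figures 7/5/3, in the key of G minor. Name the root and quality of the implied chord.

D minor seventh

The figures 7/5/3 indicate a seventh chord in root position.
In root position the bass is the root, so the root is D.
The chord tones are D, F, A, C, giving D minor seventh.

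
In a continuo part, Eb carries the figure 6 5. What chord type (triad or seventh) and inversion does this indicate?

seventh chord, first inversion

6 5 is shorthand for 6/5/3.
Intervals of 6/5/3 above the bass form a seventh chord; the bass is the third, so this is first inversion.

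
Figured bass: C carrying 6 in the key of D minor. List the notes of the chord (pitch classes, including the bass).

C, E, A

The written figures 6 are shorthand for 6/3: the 3 is implied.
A third above C in this key is E.
A sixth above C in this key is A.
Together with the bass C, this spells A minor in first inversion.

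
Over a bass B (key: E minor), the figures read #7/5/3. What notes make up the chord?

B, D, F#, A#

A third above B in this key is D.
A fifth above B in this key is F#.
A seventh above B in this key is A, raised to A# by the sharp.
Together with the bass B, this spells B minor-major seventh in root position.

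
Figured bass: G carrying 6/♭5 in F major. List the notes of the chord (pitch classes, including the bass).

G, Bb, Db, E

The written figures 6/♭5 are shorthand for 6/5/3: the 3 is implied.
A third above G in this key is Bb.
A fifth above G in this key is D, lowered to Db by the flat.
A sixth above G in this key is E.
Together with the bass G, this spells E diminished seventh in first inversion.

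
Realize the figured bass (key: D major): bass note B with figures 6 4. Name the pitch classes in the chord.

B, E, G

A fourth above B in this key is E.
A sixth above B in this key is G.
Together with the bass B, this spells E minor in second inversion.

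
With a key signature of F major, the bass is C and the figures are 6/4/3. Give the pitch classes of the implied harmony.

A third above C in this key is E.
A fourth above C in this key is F.
A sixth above C in this key is A.
Together with the bass C, this spells F major seventh in second inversion.

C, E, F, A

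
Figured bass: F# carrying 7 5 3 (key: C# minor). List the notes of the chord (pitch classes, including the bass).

F#, A, C#, E

A third above F# in this key is A.
A fifth above F# in this key is C#.
A seventh above F# in this key is E.
Together with the bass F#, this spells F# minor seventh in root position.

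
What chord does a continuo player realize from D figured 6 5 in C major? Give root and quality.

The figures 6 5 indicate a seventh chord in first inversion.
In first inversion the root lies a sixth above the bass: a sixth above D in C major is B.
The chord tones are D, F, A, B, giving B half-diminished seventh.

B half-diminished seventh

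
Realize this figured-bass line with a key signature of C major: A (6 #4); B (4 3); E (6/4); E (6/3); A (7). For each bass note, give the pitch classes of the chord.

A, D#, F | B, D, E, G | E, A, C | E, G, C | A, C, E, G

A (6/#4): A, D#, F.
B (6/4/3): B, D, E, G.
E (6/4): E, A, C.
E (6/3): E, G, C.
A (7/5/3): A, C, E, G.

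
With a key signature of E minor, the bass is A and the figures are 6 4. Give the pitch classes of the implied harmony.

A fourth above A in this key is D.
A sixth above A in this key is F#.
Together with the bass A, this spells D major in second inversion.

A, D, F#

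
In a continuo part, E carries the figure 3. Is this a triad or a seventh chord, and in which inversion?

triad, root position

3 is shorthand for 5/3.
Intervals of 5/3 above the bass form a triad; the bass is the root, so this is root position.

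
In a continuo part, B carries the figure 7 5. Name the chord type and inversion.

7 5 is shorthand for 7/5/3.
Intervals of 7/5/3 above the bass form a seventh chord; the bass is the root, so this is root position.

seventh chord, root position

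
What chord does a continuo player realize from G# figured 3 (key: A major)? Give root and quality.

G# diminished

The figures 3 indicate a triad in root position.
In root position the bass is the root, so the root is G#.
The chord tones are G#, B, D, giving G# diminished.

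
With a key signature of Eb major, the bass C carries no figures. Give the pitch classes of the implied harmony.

C, Eb, G

An unfigured bass implies 5/3.
A third above C in this key is Eb.
A fifth above C in this key is G.
Together with the bass C, this spells C minor in root position.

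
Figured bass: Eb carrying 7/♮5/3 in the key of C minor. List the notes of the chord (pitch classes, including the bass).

A third above Eb in this key is G.
A fifth above Eb in this key is Bb, made natural (B) by the ♮ figure.
A seventh above Eb in this key is D.
Together with the bass Eb, this spells Eb augmented major seventh in root position.

Eb, G, B, D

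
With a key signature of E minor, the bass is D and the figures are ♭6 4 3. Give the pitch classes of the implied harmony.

D, F#, G, Bb

A third above D in this key is F#.
A fourth above D in this key is G.
A sixth above D in this key is B, lowered to Bb by the flat.
Together with the bass D, this spells G minor-major seventh in second inversion.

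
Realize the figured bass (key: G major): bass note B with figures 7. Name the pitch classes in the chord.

The written figures 7 are shorthand for 7/5/3: the 5/3 are implied.
A third above B in this key is D.
A fifth above B in this key is F#.
A seventh above B in this key is A.
Together with the bass B, this spells B minor seventh in root position.

B, D, F#, A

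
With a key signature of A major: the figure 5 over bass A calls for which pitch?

Counting 4 letter steps above A lands on E; in A major, that letter is E.

E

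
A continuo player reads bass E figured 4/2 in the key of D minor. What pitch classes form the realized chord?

E, F, A, C

The written figures 4/2 are shorthand for 6/4/2: the 6 is implied.
A second above E in this key is F.
A fourth above E in this key is A.
A sixth above E in this key is C.
Together with the bass E, this spells F major seventh in third inversion.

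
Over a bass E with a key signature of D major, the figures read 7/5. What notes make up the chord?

E, G, B, D

The written figures 7/5 are shorthand for 7/5/3: the 3 is implied.
A third above E in this key is G.
A fifth above E in this key is B.
A seventh above E in this key is D.
Together with the bass E, this spells E minor seventh in root position.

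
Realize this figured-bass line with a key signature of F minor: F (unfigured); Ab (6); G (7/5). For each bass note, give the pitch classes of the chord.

F, Ab, C | Ab, C, F | G, Bb, Db, F

F (5/3): F, Ab, C.
Ab (6/3): Ab, C, F.
G (7/5/3): G, Bb, Db, F.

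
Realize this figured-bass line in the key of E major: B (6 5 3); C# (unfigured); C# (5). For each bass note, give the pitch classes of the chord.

B (6/5/3): B, D#, F#, G#.
C# (5/3): C#, E, G#.
C# (5/3): C#, E, G#.

B, D#, F#, G# | C#, E, G# | C#, E, G#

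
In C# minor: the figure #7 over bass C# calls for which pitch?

B#

Counting 6 letter steps above C# lands on B; in C# minor, that letter is B.
The #7 figure raises it a semitone, giving B#.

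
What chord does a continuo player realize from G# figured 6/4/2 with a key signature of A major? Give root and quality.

The figures 6/4/2 indicate a seventh chord in third inversion.
In third inversion the root lies a second above the bass: a second above G# in A major is A.
The chord tones are G#, A, C#, E, giving A major seventh.

A major seventh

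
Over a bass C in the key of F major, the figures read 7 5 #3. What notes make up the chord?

A third above C in this key is E, raised to E# by the sharp.
A fifth above C in this key is G.
A seventh above C in this key is Bb.

C, E#, G, Bb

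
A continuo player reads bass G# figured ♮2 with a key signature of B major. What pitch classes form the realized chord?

G#, A, C#, E

The written figures ♮2 are shorthand for 6/4/2: the 6/4 are implied.
A second above G# in this key is A#, made natural (A) by the ♮ figure.
A fourth above G# in this key is C#.
A sixth above G# in this key is E.
Together with the bass G#, this spells A major seventh in third inversion.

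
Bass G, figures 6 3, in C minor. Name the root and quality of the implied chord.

The figures 6 3 indicate a triad in first inversion.
In first inversion the root lies a sixth above the bass: a sixth above G in C minor is Eb.
The chord tones are G, Bb, Eb, giving Eb major.

Eb major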